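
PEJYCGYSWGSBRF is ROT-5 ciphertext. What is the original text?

KZETXBTNRBNWMA

P(15): 15−5=10 → K
E(4): 4−5=-1≡25 → Z
J(9): 9−5=4 → E
Y(24): 24−5=19 → T
C(2): 2−5=-3≡23 → X
G(6): 6−5=1 → B
Y(24): 24−5=19 → T
S(18): 18−5=13 → N
W(22): 22−5=17 → R
G(6): 6−5=1 → B
S(18): 18−5=13 → N
B(1): 1−5=-4≡22 → W
R(17): 17−5=12 → M
F(5): 5−5=0 → A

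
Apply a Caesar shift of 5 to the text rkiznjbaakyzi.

wpnesogffpden

r(17): 17+5=22 → w
k(10): 10+5=15 → p
i(8): 8+5=13 → n
z(25): 25+5=30≡4 → e
n(13): 13+5=18 → s
j(9): 9+5=14 → o
b(1): 1+5=6 → g
a(0): 0+5=5 → f
a(0): 0+5=5 → f
k(10): 10+5=15 → p
y(24): 24+5=29≡3 → d
z(25): 25+5=30≡4 → e
i(8): 8+5=13 → n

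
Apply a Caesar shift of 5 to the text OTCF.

TYHK

O(14): 14+5=19 → T
T(19): 19+5=24 → Y
C(2): 2+5=7 → H
F(5): 5+5=10 → K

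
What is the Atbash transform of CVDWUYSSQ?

C(2) → X(23)
V(21) → E(4)
D(3) → W(22)
W(22) → D(3)
U(20) → F(5)
Y(24) → B(1)
S(18) → H(7)
S(18) → H(7)
Q(16) → J(9)

XEWDFBHHJ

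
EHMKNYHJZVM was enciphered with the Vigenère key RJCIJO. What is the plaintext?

Repeat the key across the ciphertext: RJCIJORJCIJ
E(4)−R(17): -13≡13 → N
H(7)−J(9): -2≡24 → Y
M(12)−C(2): 10 → K
K(10)−I(8): 2 → C
N(13)−J(9): 4 → E
Y(24)−O(14): 10 → K
H(7)−R(17): -10≡16 → Q
J(9)−J(9): 0 → A
Z(25)−C(2): 23 → X
V(21)−I(8): 13 → N
M(12)−J(9): 3 → D

NYKCEKQAXND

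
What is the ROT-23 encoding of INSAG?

FKPXD

I(8): 8+23=31≡5 → F
N(13): 13+23=36≡10 → K
S(18): 18+23=41≡15 → P
A(0): 0+23=23 → X
G(6): 6+23=29≡3 → D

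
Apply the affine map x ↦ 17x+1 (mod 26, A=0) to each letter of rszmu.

r(17): 17·17+1=290≡4 → e
s(18): 17·18+1=307≡21 → v
z(25): 17·25+1=426≡10 → k
m(12): 17·12+1=205≡23 → x
u(20): 17·20+1=341≡3 → d

evkxd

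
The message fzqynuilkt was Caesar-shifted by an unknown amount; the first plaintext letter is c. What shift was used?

From the crib: f(5)−c(2)=3, so the shift is 3.

3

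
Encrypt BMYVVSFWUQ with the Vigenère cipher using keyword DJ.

EVBEYBIFXZ

Repeat the key across the message: DJDJDJDJDJ
B(1)+D(3): 4 → E
M(12)+J(9): 21 → V
Y(24)+D(3): 27≡1 → B
V(21)+J(9): 30≡4 → E
V(21)+D(3): 24 → Y
S(18)+J(9): 27≡1 → B
F(5)+D(3): 8 → I
W(22)+J(9): 31≡5 → F
U(20)+D(3): 23 → X
Q(16)+J(9): 25 → Z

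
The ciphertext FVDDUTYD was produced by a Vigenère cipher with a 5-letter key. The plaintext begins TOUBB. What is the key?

MHJCT

Subtract each crib letter from the matching ciphertext letter (mod 26):
F(5)−T(19)=-14≡12 → M
V(21)−O(14)=7 → H
D(3)−U(20)=-17≡9 → J
D(3)−B(1)=2 → C
U(20)−B(1)=19 → T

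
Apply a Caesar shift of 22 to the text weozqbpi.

w(22): 22+22=44≡18 → s
e(4): 4+22=26≡0 → a
o(14): 14+22=36≡10 → k
z(25): 25+22=47≡21 → v
q(16): 16+22=38≡12 → m
b(1): 1+22=23 → x
p(15): 15+22=37≡11 → l
i(8): 8+22=30≡4 → e

sakvmxle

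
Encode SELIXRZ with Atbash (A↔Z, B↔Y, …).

HVORCIA

S(18) → H(7)
E(4) → V(21)
L(11) → O(14)
I(8) → R(17)
X(23) → C(2)
R(17) → I(8)
Z(25) → A(0)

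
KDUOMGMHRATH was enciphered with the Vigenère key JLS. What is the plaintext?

BSCFBODWZRIP

Repeat the key across the ciphertext: JLSJLSJLSJLS
K(10)−J(9): 1 → B
D(3)−L(11): -8≡18 → S
U(20)−S(18): 2 → C
O(14)−J(9): 5 → F
M(12)−L(11): 1 → B
G(6)−S(18): -12≡14 → O
M(12)−J(9): 3 → D
H(7)−L(11): -4≡22 → W
R(17)−S(18): -1≡25 → Z
A(0)−J(9): -9≡17 → R
T(19)−L(11): 8 → I
H(7)−S(18): -11≡15 → P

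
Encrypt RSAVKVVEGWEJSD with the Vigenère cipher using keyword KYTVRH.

BQTQBCFCZRVQCB

Repeat the key across the message: KYTVRHKYTVRHKY
R(17)+K(10): 27≡1 → B
S(18)+Y(24): 42≡16 → Q
A(0)+T(19): 19 → T
V(21)+V(21): 42≡16 → Q
K(10)+R(17): 27≡1 → B
V(21)+H(7): 28≡2 → C
V(21)+K(10): 31≡5 → F
E(4)+Y(24): 28≡2 → C
G(6)+T(19): 25 → Z
W(22)+V(21): 43≡17 → R
E(4)+R(17): 21 → V
J(9)+H(7): 16 → Q
S(18)+K(10): 28≡2 → C
D(3)+Y(24): 27≡1 → B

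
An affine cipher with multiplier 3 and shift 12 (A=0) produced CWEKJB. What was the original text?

The inverse of 3 mod 26 is 9, since 3·9=27≡1. Apply D(y)=9·(y−12) mod 26:
C(2): 9·(2−12)=-90≡14 → O
W(22): 9·(22−12)=90≡12 → M
E(4): 9·(4−12)=-72≡6 → G
K(10): 9·(10−12)=-18≡8 → I
J(9): 9·(9−12)=-27≡25 → Z
B(1): 9·(1−12)=-99≡5 → F

OMGIZF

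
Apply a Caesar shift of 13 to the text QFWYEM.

DSJLRZ

Q(16): 16+13=29≡3 → D
F(5): 5+13=18 → S
W(22): 22+13=35≡9 → J
Y(24): 24+13=37≡11 → L
E(4): 4+13=17 → R
M(12): 12+13=25 → Z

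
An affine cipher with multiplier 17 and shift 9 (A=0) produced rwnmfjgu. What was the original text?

The inverse of 17 mod 26 is 23, since 17·23=391≡1. Apply D(y)=23·(y−9) mod 26:
r(17): 23·(17−9)=184≡2 → c
w(22): 23·(22−9)=299≡13 → n
n(13): 23·(13−9)=92≡14 → o
m(12): 23·(12−9)=69≡17 → r
f(5): 23·(5−9)=-92≡12 → m
j(9): 23·(9−9)=0 → a
g(6): 23·(6−9)=-69≡9 → j
u(20): 23·(20−9)=253≡19 → t

cnormajt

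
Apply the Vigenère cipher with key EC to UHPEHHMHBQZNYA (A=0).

YJTGLJQJFSDPCC

Repeat the key across the message: ECECECECECECEC
U(20)+E(4): 24 → Y
H(7)+C(2): 9 → J
P(15)+E(4): 19 → T
E(4)+C(2): 6 → G
H(7)+E(4): 11 → L
H(7)+C(2): 9 → J
M(12)+E(4): 16 → Q
H(7)+C(2): 9 → J
B(1)+E(4): 5 → F
Q(16)+C(2): 18 → S
Z(25)+E(4): 29≡3 → D
N(13)+C(2): 15 → P
Y(24)+E(4): 28≡2 → C
A(0)+C(2): 2 → C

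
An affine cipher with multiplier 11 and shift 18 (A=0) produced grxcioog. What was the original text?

ghrisccg

The inverse of 11 mod 26 is 19, since 11·19=209≡1. Apply D(y)=19·(y−18) mod 26:
g(6): 19·(6−18)=-228≡6 → g
r(17): 19·(17−18)=-19≡7 → h
x(23): 19·(23−18)=95≡17 → r
c(2): 19·(2−18)=-304≡8 → i
i(8): 19·(8−18)=-190≡18 → s
o(14): 19·(14−18)=-76≡2 → c
o(14): 19·(14−18)=-76≡2 → c
g(6): 19·(6−18)=-228≡6 → g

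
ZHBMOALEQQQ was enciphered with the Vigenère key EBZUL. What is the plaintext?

Repeat the key across the ciphertext: EBZULEBZULE
Z(25)−E(4): 21 → V
H(7)−B(1): 6 → G
B(1)−Z(25): -24≡2 → C
M(12)−U(20): -8≡18 → S
O(14)−L(11): 3 → D
A(0)−E(4): -4≡22 → W
L(11)−B(1): 10 → K
E(4)−Z(25): -21≡5 → F
Q(16)−U(20): -4≡22 → W
Q(16)−L(11): 5 → F
Q(16)−E(4): 12 → M

VGCSDWKFWFM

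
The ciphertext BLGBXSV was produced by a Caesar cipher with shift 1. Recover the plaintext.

AKFAWRU

B(1): 1−1=0 → A
L(11): 11−1=10 → K
G(6): 6−1=5 → F
B(1): 1−1=0 → A
X(23): 23−1=22 → W
S(18): 18−1=17 → R
V(21): 21−1=20 → U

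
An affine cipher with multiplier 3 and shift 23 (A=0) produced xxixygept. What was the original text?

aavajdlgq

The inverse of 3 mod 26 is 9, since 3·9=27≡1. Apply D(y)=9·(y−23) mod 26:
x(23): 9·(23−23)=0 → a
x(23): 9·(23−23)=0 → a
i(8): 9·(8−23)=-135≡21 → v
x(23): 9·(23−23)=0 → a
y(24): 9·(24−23)=9 → j
g(6): 9·(6−23)=-153≡3 → d
e(4): 9·(4−23)=-171≡11 → l
p(15): 9·(15−23)=-72≡6 → g
t(19): 9·(19−23)=-36≡16 → q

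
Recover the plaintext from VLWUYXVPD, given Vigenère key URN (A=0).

Repeat the key across the ciphertext: URNURNURN
V(21)−U(20): 1 → B
L(11)−R(17): -6≡20 → U
W(22)−N(13): 9 → J
U(20)−U(20): 0 → A
Y(24)−R(17): 7 → H
X(23)−N(13): 10 → K
V(21)−U(20): 1 → B
P(15)−R(17): -2≡24 → Y
D(3)−N(13): -10≡16 → Q

BUJAHKBYQ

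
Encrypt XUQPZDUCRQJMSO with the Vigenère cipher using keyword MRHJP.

JLXYOPLJAFVDZX

Repeat the key across the message: MRHJPMRHJPMRHJ
X(23)+M(12): 35≡9 → J
U(20)+R(17): 37≡11 → L
Q(16)+H(7): 23 → X
P(15)+J(9): 24 → Y
Z(25)+P(15): 40≡14 → O
D(3)+M(12): 15 → P
U(20)+R(17): 37≡11 → L
C(2)+H(7): 9 → J
R(17)+J(9): 26≡0 → A
Q(16)+P(15): 31≡5 → F
J(9)+M(12): 21 → V
M(12)+R(17): 29≡3 → D
S(18)+H(7): 25 → Z
O(14)+J(9): 23 → X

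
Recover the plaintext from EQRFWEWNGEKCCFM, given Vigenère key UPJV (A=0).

Repeat the key across the ciphertext: UPJVUPJVUPJVUPJ
E(4)−U(20): -16≡10 → K
Q(16)−P(15): 1 → B
R(17)−J(9): 8 → I
F(5)−V(21): -16≡10 → K
W(22)−U(20): 2 → C
E(4)−P(15): -11≡15 → P
W(22)−J(9): 13 → N
N(13)−V(21): -8≡18 → S
G(6)−U(20): -14≡12 → M
E(4)−P(15): -11≡15 → P
K(10)−J(9): 1 → B
C(2)−V(21): -19≡7 → H
C(2)−U(20): -18≡8 → I
F(5)−P(15): -10≡16 → Q
M(12)−J(9): 3 → D

KBIKCPNSMPBHIQD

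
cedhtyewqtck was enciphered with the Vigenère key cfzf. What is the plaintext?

Repeat the key across the ciphertext: cfzfcfzfcfzf
c(2)−c(2): 0 → a
e(4)−f(5): -1≡25 → z
d(3)−z(25): -22≡4 → e
h(7)−f(5): 2 → c
t(19)−c(2): 17 → r
y(24)−f(5): 19 → t
e(4)−z(25): -21≡5 → f
w(22)−f(5): 17 → r
q(16)−c(2): 14 → o
t(19)−f(5): 14 → o
c(2)−z(25): -23≡3 → d
k(10)−f(5): 5 → f

azecrtfroodf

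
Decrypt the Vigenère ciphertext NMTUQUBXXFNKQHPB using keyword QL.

XBDJAJLMHUXZAWZQ

Repeat the key across the ciphertext: QLQLQLQLQLQLQLQL
N(13)−Q(16): -3≡23 → X
M(12)−L(11): 1 → B
T(19)−Q(16): 3 → D
U(20)−L(11): 9 → J
Q(16)−Q(16): 0 → A
U(20)−L(11): 9 → J
B(1)−Q(16): -15≡11 → L
X(23)−L(11): 12 → M
X(23)−Q(16): 7 → H
F(5)−L(11): -6≡20 → U
N(13)−Q(16): -3≡23 → X
K(10)−L(11): -1≡25 → Z
Q(16)−Q(16): 0 → A
H(7)−L(11): -4≡22 → W
P(15)−Q(16): -1≡25 → Z
B(1)−L(11): -10≡16 → Q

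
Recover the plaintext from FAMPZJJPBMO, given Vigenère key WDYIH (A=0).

Repeat the key across the ciphertext: WDYIHWDYIHW
F(5)−W(22): -17≡9 → J
A(0)−D(3): -3≡23 → X
M(12)−Y(24): -12≡14 → O
P(15)−I(8): 7 → H
Z(25)−H(7): 18 → S
J(9)−W(22): -13≡13 → N
J(9)−D(3): 6 → G
P(15)−Y(24): -9≡17 → R
B(1)−I(8): -7≡19 → T
M(12)−H(7): 5 → F
O(14)−W(22): -8≡18 → S

JXOHSNGRTFS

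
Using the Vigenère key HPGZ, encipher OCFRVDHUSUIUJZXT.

Repeat the key across the message: HPGZHPGZHPGZHPGZ
O(14)+H(7): 21 → V
C(2)+P(15): 17 → R
F(5)+G(6): 11 → L
R(17)+Z(25): 42≡16 → Q
V(21)+H(7): 28≡2 → C
D(3)+P(15): 18 → S
H(7)+G(6): 13 → N
U(20)+Z(25): 45≡19 → T
S(18)+H(7): 25 → Z
U(20)+P(15): 35≡9 → J
I(8)+G(6): 14 → O
U(20)+Z(25): 45≡19 → T
J(9)+H(7): 16 → Q
Z(25)+P(15): 40≡14 → O
X(23)+G(6): 29≡3 → D
T(19)+Z(25): 44≡18 → S

VRLQCSNTZJOTQODS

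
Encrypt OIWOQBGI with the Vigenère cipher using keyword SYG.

Repeat the key across the message: SYGSYGSY
O(14)+S(18): 32≡6 → G
I(8)+Y(24): 32≡6 → G
W(22)+G(6): 28≡2 → C
O(14)+S(18): 32≡6 → G
Q(16)+Y(24): 40≡14 → O
B(1)+G(6): 7 → H
G(6)+S(18): 24 → Y
I(8)+Y(24): 32≡6 → G

GGCGOHYG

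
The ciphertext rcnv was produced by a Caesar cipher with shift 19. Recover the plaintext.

r(17): 17−19=-2≡24 → y
c(2): 2−19=-17≡9 → j
n(13): 13−19=-6≡20 → u
v(21): 21−19=2 → c

yjuc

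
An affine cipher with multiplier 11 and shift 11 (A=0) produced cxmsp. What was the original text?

The inverse of 11 mod 26 is 19, since 11·19=209≡1. Apply D(y)=19·(y−11) mod 26:
c(2): 19·(2−11)=-171≡11 → l
x(23): 19·(23−11)=228≡20 → u
m(12): 19·(12−11)=19 → t
s(18): 19·(18−11)=133≡3 → d
p(15): 19·(15−11)=76≡24 → y

lutdy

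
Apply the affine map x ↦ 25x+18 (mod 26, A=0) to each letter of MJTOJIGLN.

GJZEJKMHF

M(12): 25·12+18=318≡6 → G
J(9): 25·9+18=243≡9 → J
T(19): 25·19+18=493≡25 → Z
O(14): 25·14+18=368≡4 → E
J(9): 25·9+18=243≡9 → J
I(8): 25·8+18=218≡10 → K
G(6): 25·6+18=168≡12 → M
L(11): 25·11+18=293≡7 → H
N(13): 25·13+18=343≡5 → F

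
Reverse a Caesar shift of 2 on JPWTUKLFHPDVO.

J(9): 9−2=7 → H
P(15): 15−2=13 → N
W(22): 22−2=20 → U
T(19): 19−2=17 → R
U(20): 20−2=18 → S
K(10): 10−2=8 → I
L(11): 11−2=9 → J
F(5): 5−2=3 → D
H(7): 7−2=5 → F
P(15): 15−2=13 → N
D(3): 3−2=1 → B
V(21): 21−2=19 → T
O(14): 14−2=12 → M

HNURSIJDFNBTM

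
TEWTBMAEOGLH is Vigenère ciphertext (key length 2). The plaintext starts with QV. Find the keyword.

DJ

Subtract each crib letter from the matching ciphertext letter (mod 26):
T(19)−Q(16)=3 → D
E(4)−V(21)=-17≡9 → J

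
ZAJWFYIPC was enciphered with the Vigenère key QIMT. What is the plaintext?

Repeat the key across the ciphertext: QIMTQIMTQ
Z(25)−Q(16): 9 → J
A(0)−I(8): -8≡18 → S
J(9)−M(12): -3≡23 → X
W(22)−T(19): 3 → D
F(5)−Q(16): -11≡15 → P
Y(24)−I(8): 16 → Q
I(8)−M(12): -4≡22 → W
P(15)−T(19): -4≡22 → W
C(2)−Q(16): -14≡12 → M

JSXDPQWWM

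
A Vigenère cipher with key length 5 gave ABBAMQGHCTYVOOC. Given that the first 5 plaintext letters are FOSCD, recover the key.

VNJYJ

Subtract each crib letter from the matching ciphertext letter (mod 26):
A(0)−F(5)=-5≡21 → V
B(1)−O(14)=-13≡13 → N
B(1)−S(18)=-17≡9 → J
A(0)−C(2)=-2≡24 → Y
M(12)−D(3)=9 → J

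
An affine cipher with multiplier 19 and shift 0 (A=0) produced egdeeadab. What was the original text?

sohssahal

The inverse of 19 mod 26 is 11, since 19·11=209≡1. Apply D(y)=11·(y−0) mod 26:
e(4): 11·(4−0)=44≡18 → s
g(6): 11·(6−0)=66≡14 → o
d(3): 11·(3−0)=33≡7 → h
e(4): 11·(4−0)=44≡18 → s
e(4): 11·(4−0)=44≡18 → s
a(0): 11·(0−0)=0 → a
d(3): 11·(3−0)=33≡7 → h
a(0): 11·(0−0)=0 → a
b(1): 11·(1−0)=11 → l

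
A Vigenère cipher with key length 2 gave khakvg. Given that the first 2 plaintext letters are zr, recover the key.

Subtract each crib letter from the matching ciphertext letter (mod 26):
k(10)−z(25)=-15≡11 → l
h(7)−r(17)=-10≡16 → q

lq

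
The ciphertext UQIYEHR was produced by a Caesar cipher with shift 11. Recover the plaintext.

JFXNTWG

U(20): 20−11=9 → J
Q(16): 16−11=5 → F
I(8): 8−11=-3≡23 → X
Y(24): 24−11=13 → N
E(4): 4−11=-7≡19 → T
H(7): 7−11=-4≡22 → W
R(17): 17−11=6 → G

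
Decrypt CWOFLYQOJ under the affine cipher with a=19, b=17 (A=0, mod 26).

The inverse of 19 mod 26 is 11, since 19·11=209≡1. Apply D(y)=11·(y−17) mod 26:
C(2): 11·(2−17)=-165≡17 → R
W(22): 11·(22−17)=55≡3 → D
O(14): 11·(14−17)=-33≡19 → T
F(5): 11·(5−17)=-132≡24 → Y
L(11): 11·(11−17)=-66≡12 → M
Y(24): 11·(24−17)=77≡25 → Z
Q(16): 11·(16−17)=-11≡15 → P
O(14): 11·(14−17)=-33≡19 → T
J(9): 11·(9−17)=-88≡16 → Q

RDTYMZPTQ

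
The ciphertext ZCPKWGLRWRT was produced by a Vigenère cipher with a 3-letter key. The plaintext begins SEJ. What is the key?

HYG

Subtract each crib letter from the matching ciphertext letter (mod 26):
Z(25)−S(18)=7 → H
C(2)−E(4)=-2≡24 → Y
P(15)−J(9)=6 → G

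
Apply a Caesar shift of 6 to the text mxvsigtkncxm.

m(12): 12+6=18 → s
x(23): 23+6=29≡3 → d
v(21): 21+6=27≡1 → b
s(18): 18+6=24 → y
i(8): 8+6=14 → o
g(6): 6+6=12 → m
t(19): 19+6=25 → z
k(10): 10+6=16 → q
n(13): 13+6=19 → t
c(2): 2+6=8 → i
x(23): 23+6=29≡3 → d
m(12): 12+6=18 → s

sdbyomzqtids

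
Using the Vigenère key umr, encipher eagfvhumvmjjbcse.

ymxzhyoymgvavojy

Repeat the key across the message: umrumrumrumrumru
e(4)+u(20): 24 → y
a(0)+m(12): 12 → m
g(6)+r(17): 23 → x
f(5)+u(20): 25 → z
v(21)+m(12): 33≡7 → h
h(7)+r(17): 24 → y
u(20)+u(20): 40≡14 → o
m(12)+m(12): 24 → y
v(21)+r(17): 38≡12 → m
m(12)+u(20): 32≡6 → g
j(9)+m(12): 21 → v
j(9)+r(17): 26≡0 → a
b(1)+u(20): 21 → v
c(2)+m(12): 14 → o
s(18)+r(17): 35≡9 → j
e(4)+u(20): 24 → y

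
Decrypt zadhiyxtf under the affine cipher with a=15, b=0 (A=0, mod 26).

The inverse of 15 mod 26 is 7, since 15·7=105≡1. Apply D(y)=7·(y−0) mod 26:
z(25): 7·(25−0)=175≡19 → t
a(0): 7·(0−0)=0 → a
d(3): 7·(3−0)=21 → v
h(7): 7·(7−0)=49≡23 → x
i(8): 7·(8−0)=56≡4 → e
y(24): 7·(24−0)=168≡12 → m
x(23): 7·(23−0)=161≡5 → f
t(19): 7·(19−0)=133≡3 → d
f(5): 7·(5−0)=35≡9 → j

tavxemfdj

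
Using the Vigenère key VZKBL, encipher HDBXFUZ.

CCLYQPY

Repeat the key across the message: VZKBLVZ
H(7)+V(21): 28≡2 → C
D(3)+Z(25): 28≡2 → C
B(1)+K(10): 11 → L
X(23)+B(1): 24 → Y
F(5)+L(11): 16 → Q
U(20)+V(21): 41≡15 → P
Z(25)+Z(25): 50≡24 → Y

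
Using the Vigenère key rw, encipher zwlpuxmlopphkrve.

qsclltdhflgdbnma

Repeat the key across the message: rwrwrwrwrwrwrwrw
z(25)+r(17): 42≡16 → q
w(22)+w(22): 44≡18 → s
l(11)+r(17): 28≡2 → c
p(15)+w(22): 37≡11 → l
u(20)+r(17): 37≡11 → l
x(23)+w(22): 45≡19 → t
m(12)+r(17): 29≡3 → d
l(11)+w(22): 33≡7 → h
o(14)+r(17): 31≡5 → f
p(15)+w(22): 37≡11 → l
p(15)+r(17): 32≡6 → g
h(7)+w(22): 29≡3 → d
k(10)+r(17): 27≡1 → b
r(17)+w(22): 39≡13 → n
v(21)+r(17): 38≡12 → m
e(4)+w(22): 26≡0 → a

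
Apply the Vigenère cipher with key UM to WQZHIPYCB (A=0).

Repeat the key across the message: UMUMUMUMU
W(22)+U(20): 42≡16 → Q
Q(16)+M(12): 28≡2 → C
Z(25)+U(20): 45≡19 → T
H(7)+M(12): 19 → T
I(8)+U(20): 28≡2 → C
P(15)+M(12): 27≡1 → B
Y(24)+U(20): 44≡18 → S
C(2)+M(12): 14 → O
B(1)+U(20): 21 → V

QCTTCBSOV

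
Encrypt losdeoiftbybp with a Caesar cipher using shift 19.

ehlwxhbymurui

l(11): 11+19=30≡4 → e
o(14): 14+19=33≡7 → h
s(18): 18+19=37≡11 → l
d(3): 3+19=22 → w
e(4): 4+19=23 → x
o(14): 14+19=33≡7 → h
i(8): 8+19=27≡1 → b
f(5): 5+19=24 → y
t(19): 19+19=38≡12 → m
b(1): 1+19=20 → u
y(24): 24+19=43≡17 → r
b(1): 1+19=20 → u
p(15): 15+19=34≡8 → i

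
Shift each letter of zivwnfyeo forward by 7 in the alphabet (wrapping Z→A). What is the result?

z(25): 25+7=32≡6 → g
i(8): 8+7=15 → p
v(21): 21+7=28≡2 → c
w(22): 22+7=29≡3 → d
n(13): 13+7=20 → u
f(5): 5+7=12 → m
y(24): 24+7=31≡5 → f
e(4): 4+7=11 → l
o(14): 14+7=21 → v

gpcdumflv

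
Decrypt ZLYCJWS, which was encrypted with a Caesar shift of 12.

NZMQXKG

Z(25): 25−12=13 → N
L(11): 11−12=-1≡25 → Z
Y(24): 24−12=12 → M
C(2): 2−12=-10≡16 → Q
J(9): 9−12=-3≡23 → X
W(22): 22−12=10 → K
S(18): 18−12=6 → G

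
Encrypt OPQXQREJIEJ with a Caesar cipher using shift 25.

NOPWPQDIHDI

O(14): 14+25=39≡13 → N
P(15): 15+25=40≡14 → O
Q(16): 16+25=41≡15 → P
X(23): 23+25=48≡22 → W
Q(16): 16+25=41≡15 → P
R(17): 17+25=42≡16 → Q
E(4): 4+25=29≡3 → D
J(9): 9+25=34≡8 → I
I(8): 8+25=33≡7 → H
E(4): 4+25=29≡3 → D
J(9): 9+25=34≡8 → I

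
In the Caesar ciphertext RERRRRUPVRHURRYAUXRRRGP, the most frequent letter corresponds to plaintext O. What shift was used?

3

The most frequent ciphertext letter is R (appears 11 times).
R is position 17; O is position 14.
Shift = 3.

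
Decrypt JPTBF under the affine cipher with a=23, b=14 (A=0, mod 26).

TRHND

The inverse of 23 mod 26 is 17, since 23·17=391≡1. Apply D(y)=17·(y−14) mod 26:
J(9): 17·(9−14)=-85≡19 → T
P(15): 17·(15−14)=17 → R
T(19): 17·(19−14)=85≡7 → H
B(1): 17·(1−14)=-221≡13 → N
F(5): 17·(5−14)=-153≡3 → D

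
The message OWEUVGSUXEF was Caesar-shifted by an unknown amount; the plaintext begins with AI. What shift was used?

From the crib: O(14)−A(0)=14, so the shift is 14.

14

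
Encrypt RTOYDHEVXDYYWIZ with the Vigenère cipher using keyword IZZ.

ZSNGCGMUWLXXEHY

Repeat the key across the message: IZZIZZIZZIZZIZZ
R(17)+I(8): 25 → Z
T(19)+Z(25): 44≡18 → S
O(14)+Z(25): 39≡13 → N
Y(24)+I(8): 32≡6 → G
D(3)+Z(25): 28≡2 → C
H(7)+Z(25): 32≡6 → G
E(4)+I(8): 12 → M
V(21)+Z(25): 46≡20 → U
X(23)+Z(25): 48≡22 → W
D(3)+I(8): 11 → L
Y(24)+Z(25): 49≡23 → X
Y(24)+Z(25): 49≡23 → X
W(22)+I(8): 30≡4 → E
I(8)+Z(25): 33≡7 → H
Z(25)+Z(25): 50≡24 → Y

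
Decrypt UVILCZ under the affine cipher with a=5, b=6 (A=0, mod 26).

The inverse of 5 mod 26 is 21, since 5·21=105≡1. Apply D(y)=21·(y−6) mod 26:
U(20): 21·(20−6)=294≡8 → I
V(21): 21·(21−6)=315≡3 → D
I(8): 21·(8−6)=42≡16 → Q
L(11): 21·(11−6)=105≡1 → B
C(2): 21·(2−6)=-84≡20 → U
Z(25): 21·(25−6)=399≡9 → J

IDQBUJ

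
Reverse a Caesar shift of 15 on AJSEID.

LUDPTO

A(0): 0−15=-15≡11 → L
J(9): 9−15=-6≡20 → U
S(18): 18−15=3 → D
E(4): 4−15=-11≡15 → P
I(8): 8−15=-7≡19 → T
D(3): 3−15=-12≡14 → O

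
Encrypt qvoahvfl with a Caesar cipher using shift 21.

q(16): 16+21=37≡11 → l
v(21): 21+21=42≡16 → q
o(14): 14+21=35≡9 → j
a(0): 0+21=21 → v
h(7): 7+21=28≡2 → c
v(21): 21+21=42≡16 → q
f(5): 5+21=26≡0 → a
l(11): 11+21=32≡6 → g

lqjvcqag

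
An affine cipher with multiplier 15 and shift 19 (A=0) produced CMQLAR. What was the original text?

The inverse of 15 mod 26 is 7, since 15·7=105≡1. Apply D(y)=7·(y−19) mod 26:
C(2): 7·(2−19)=-119≡11 → L
M(12): 7·(12−19)=-49≡3 → D
Q(16): 7·(16−19)=-21≡5 → F
L(11): 7·(11−19)=-56≡22 → W
A(0): 7·(0−19)=-133≡23 → X
R(17): 7·(17−19)=-14≡12 → M

LDFWXM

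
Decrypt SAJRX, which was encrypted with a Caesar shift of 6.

MUDLR

S(18): 18−6=12 → M
A(0): 0−6=-6≡20 → U
J(9): 9−6=3 → D
R(17): 17−6=11 → L
X(23): 23−6=17 → R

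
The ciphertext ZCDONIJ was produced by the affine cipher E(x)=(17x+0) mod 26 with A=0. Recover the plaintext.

The inverse of 17 mod 26 is 23, since 17·23=391≡1. Apply D(y)=23·(y−0) mod 26:
Z(25): 23·(25−0)=575≡3 → D
C(2): 23·(2−0)=46≡20 → U
D(3): 23·(3−0)=69≡17 → R
O(14): 23·(14−0)=322≡10 → K
N(13): 23·(13−0)=299≡13 → N
I(8): 23·(8−0)=184≡2 → C
J(9): 23·(9−0)=207≡25 → Z

DURKNCZ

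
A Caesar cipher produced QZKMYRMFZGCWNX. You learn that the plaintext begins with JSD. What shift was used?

7

From the crib: Q(16)−J(9)=7, so the shift is 7.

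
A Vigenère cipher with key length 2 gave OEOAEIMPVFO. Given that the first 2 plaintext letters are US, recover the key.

UM

Subtract each crib letter from the matching ciphertext letter (mod 26):
O(14)−U(20)=-6≡20 → U
E(4)−S(18)=-14≡12 → M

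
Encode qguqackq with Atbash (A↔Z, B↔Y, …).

q(16) → j(9)
g(6) → t(19)
u(20) → f(5)
q(16) → j(9)
a(0) → z(25)
c(2) → x(23)
k(10) → p(15)
q(16) → j(9)

jtfjzxpj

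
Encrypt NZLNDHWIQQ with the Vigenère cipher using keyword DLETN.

Repeat the key across the message: DLETNDLETN
N(13)+D(3): 16 → Q
Z(25)+L(11): 36≡10 → K
L(11)+E(4): 15 → P
N(13)+T(19): 32≡6 → G
D(3)+N(13): 16 → Q
H(7)+D(3): 10 → K
W(22)+L(11): 33≡7 → H
I(8)+E(4): 12 → M
Q(16)+T(19): 35≡9 → J
Q(16)+N(13): 29≡3 → D

QKPGQKHMJD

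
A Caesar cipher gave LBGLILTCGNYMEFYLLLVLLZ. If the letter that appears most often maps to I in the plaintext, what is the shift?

The most frequent ciphertext letter is L (appears 8 times).
L is position 11; I is position 8.
Shift = 3.

3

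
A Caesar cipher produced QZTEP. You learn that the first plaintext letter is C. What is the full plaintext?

From the crib: Q(16)−C(2)=14, so the shift is 14.
Subtract 14 from each ciphertext letter:
Q(16): 16−14=2 → C
Z(25): 25−14=11 → L
T(19): 19−14=5 → F
E(4): 4−14=-10≡16 → Q
P(15): 15−14=1 → B

CLFQB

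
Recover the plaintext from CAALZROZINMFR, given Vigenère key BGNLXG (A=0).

BUNACLNTVCPZQ

Repeat the key across the ciphertext: BGNLXGBGNLXGB
C(2)−B(1): 1 → B
A(0)−G(6): -6≡20 → U
A(0)−N(13): -13≡13 → N
L(11)−L(11): 0 → A
Z(25)−X(23): 2 → C
R(17)−G(6): 11 → L
O(14)−B(1): 13 → N
Z(25)−G(6): 19 → T
I(8)−N(13): -5≡21 → V
N(13)−L(11): 2 → C
M(12)−X(23): -11≡15 → P
F(5)−G(6): -1≡25 → Z
R(17)−B(1): 16 → Q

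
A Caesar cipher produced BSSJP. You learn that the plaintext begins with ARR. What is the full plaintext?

From the crib: B(1)−A(0)=1, so the shift is 1.
Subtract 1 from each ciphertext letter:
B(1): 1−1=0 → A
S(18): 18−1=17 → R
S(18): 18−1=17 → R
J(9): 9−1=8 → I
P(15): 15−1=14 → O

ARRIO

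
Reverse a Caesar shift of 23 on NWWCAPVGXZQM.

N(13): 13−23=-10≡16 → Q
W(22): 22−23=-1≡25 → Z
W(22): 22−23=-1≡25 → Z
C(2): 2−23=-21≡5 → F
A(0): 0−23=-23≡3 → D
P(15): 15−23=-8≡18 → S
V(21): 21−23=-2≡24 → Y
G(6): 6−23=-17≡9 → J
X(23): 23−23=0 → A
Z(25): 25−23=2 → C
Q(16): 16−23=-7≡19 → T
M(12): 12−23=-11≡15 → P

QZZFDSYJACTP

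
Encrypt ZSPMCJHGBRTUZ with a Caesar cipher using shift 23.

WPMJZGEDYOQRW

Z(25): 25+23=48≡22 → W
S(18): 18+23=41≡15 → P
P(15): 15+23=38≡12 → M
M(12): 12+23=35≡9 → J
C(2): 2+23=25 → Z
J(9): 9+23=32≡6 → G
H(7): 7+23=30≡4 → E
G(6): 6+23=29≡3 → D
B(1): 1+23=24 → Y
R(17): 17+23=40≡14 → O
T(19): 19+23=42≡16 → Q
U(20): 20+23=43≡17 → R
Z(25): 25+23=48≡22 → W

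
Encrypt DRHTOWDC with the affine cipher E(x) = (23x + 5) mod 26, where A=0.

WGKAPRWZ

D(3): 23·3+5=74≡22 → W
R(17): 23·17+5=396≡6 → G
H(7): 23·7+5=166≡10 → K
T(19): 23·19+5=442≡0 → A
O(14): 23·14+5=327≡15 → P
W(22): 23·22+5=511≡17 → R
D(3): 23·3+5=74≡22 → W
C(2): 23·2+5=51≡25 → Z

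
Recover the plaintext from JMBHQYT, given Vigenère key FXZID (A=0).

EPCZNTW

Repeat the key across the ciphertext: FXZIDFX
J(9)−F(5): 4 → E
M(12)−X(23): -11≡15 → P
B(1)−Z(25): -24≡2 → C
H(7)−I(8): -1≡25 → Z
Q(16)−D(3): 13 → N
Y(24)−F(5): 19 → T
T(19)−X(23): -4≡22 → W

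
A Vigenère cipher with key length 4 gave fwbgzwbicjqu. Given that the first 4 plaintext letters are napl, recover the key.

swmv

Subtract each crib letter from the matching ciphertext letter (mod 26):
f(5)−n(13)=-8≡18 → s
w(22)−a(0)=22 → w
b(1)−p(15)=-14≡12 → m
g(6)−l(11)=-5≡21 → v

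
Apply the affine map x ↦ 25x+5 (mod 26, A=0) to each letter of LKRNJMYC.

L(11): 25·11+5=280≡20 → U
K(10): 25·10+5=255≡21 → V
R(17): 25·17+5=430≡14 → O
N(13): 25·13+5=330≡18 → S
J(9): 25·9+5=230≡22 → W
M(12): 25·12+5=305≡19 → T
Y(24): 25·24+5=605≡7 → H
C(2): 25·2+5=55≡3 → D

UVOSWTHD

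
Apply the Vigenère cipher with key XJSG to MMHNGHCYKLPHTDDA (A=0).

JVZTDQUEHUHNQMVG

Repeat the key across the message: XJSGXJSGXJSGXJSG
M(12)+X(23): 35≡9 → J
M(12)+J(9): 21 → V
H(7)+S(18): 25 → Z
N(13)+G(6): 19 → T
G(6)+X(23): 29≡3 → D
H(7)+J(9): 16 → Q
C(2)+S(18): 20 → U
Y(24)+G(6): 30≡4 → E
K(10)+X(23): 33≡7 → H
L(11)+J(9): 20 → U
P(15)+S(18): 33≡7 → H
H(7)+G(6): 13 → N
T(19)+X(23): 42≡16 → Q
D(3)+J(9): 12 → M
D(3)+S(18): 21 → V
A(0)+G(6): 6 → G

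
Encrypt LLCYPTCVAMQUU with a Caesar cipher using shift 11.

WWNJAENGLXBFF

L(11): 11+11=22 → W
L(11): 11+11=22 → W
C(2): 2+11=13 → N
Y(24): 24+11=35≡9 → J
P(15): 15+11=26≡0 → A
T(19): 19+11=30≡4 → E
C(2): 2+11=13 → N
V(21): 21+11=32≡6 → G
A(0): 0+11=11 → L
M(12): 12+11=23 → X
Q(16): 16+11=27≡1 → B
U(20): 20+11=31≡5 → F
U(20): 20+11=31≡5 → F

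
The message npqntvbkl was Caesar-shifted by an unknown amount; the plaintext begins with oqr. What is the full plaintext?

From the crib: n(13)−o(14)=-1≡25, so the shift is 25.
Subtract 25 from each ciphertext letter:
n(13): 13−25=-12≡14 → o
p(15): 15−25=-10≡16 → q
q(16): 16−25=-9≡17 → r
n(13): 13−25=-12≡14 → o
t(19): 19−25=-6≡20 → u
v(21): 21−25=-4≡22 → w
b(1): 1−25=-24≡2 → c
k(10): 10−25=-15≡11 → l
l(11): 11−25=-14≡12 → m

oqrouwclm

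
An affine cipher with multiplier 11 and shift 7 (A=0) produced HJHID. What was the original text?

AMATC

The inverse of 11 mod 26 is 19, since 11·19=209≡1. Apply D(y)=19·(y−7) mod 26:
H(7): 19·(7−7)=0 → A
J(9): 19·(9−7)=38≡12 → M
H(7): 19·(7−7)=0 → A
I(8): 19·(8−7)=19 → T
D(3): 19·(3−7)=-76≡2 → C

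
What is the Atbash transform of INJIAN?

I(8) → R(17)
N(13) → M(12)
J(9) → Q(16)
I(8) → R(17)
A(0) → Z(25)
N(13) → M(12)

RMQRZM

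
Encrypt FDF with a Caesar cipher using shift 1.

GEG

F(5): 5+1=6 → G
D(3): 3+1=4 → E
F(5): 5+1=6 → G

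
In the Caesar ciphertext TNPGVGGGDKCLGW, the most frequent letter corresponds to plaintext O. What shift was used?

The most frequent ciphertext letter is G (appears 5 times).
G is position 6; O is position 14.
Shift = -8≡18.

18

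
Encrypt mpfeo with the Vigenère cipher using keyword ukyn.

Repeat the key across the message: ukynu
m(12)+u(20): 32≡6 → g
p(15)+k(10): 25 → z
f(5)+y(24): 29≡3 → d
e(4)+n(13): 17 → r
o(14)+u(20): 34≡8 → i

gzdri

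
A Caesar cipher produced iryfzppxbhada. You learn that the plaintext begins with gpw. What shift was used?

From the crib: i(8)−g(6)=2, so the shift is 2.

2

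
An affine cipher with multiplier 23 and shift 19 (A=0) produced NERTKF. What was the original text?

CFSADW

The inverse of 23 mod 26 is 17, since 23·17=391≡1. Apply D(y)=17·(y−19) mod 26:
N(13): 17·(13−19)=-102≡2 → C
E(4): 17·(4−19)=-255≡5 → F
R(17): 17·(17−19)=-34≡18 → S
T(19): 17·(19−19)=0 → A
K(10): 17·(10−19)=-153≡3 → D
F(5): 17·(5−19)=-238≡22 → W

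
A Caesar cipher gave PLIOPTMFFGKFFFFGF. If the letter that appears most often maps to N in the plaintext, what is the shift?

The most frequent ciphertext letter is F (appears 7 times).
F is position 5; N is position 13.
Shift = -8≡18.

18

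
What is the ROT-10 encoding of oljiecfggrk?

o(14): 14+10=24 → y
l(11): 11+10=21 → v
j(9): 9+10=19 → t
i(8): 8+10=18 → s
e(4): 4+10=14 → o
c(2): 2+10=12 → m
f(5): 5+10=15 → p
g(6): 6+10=16 → q
g(6): 6+10=16 → q
r(17): 17+10=27≡1 → b
k(10): 10+10=20 → u

yvtsompqqbu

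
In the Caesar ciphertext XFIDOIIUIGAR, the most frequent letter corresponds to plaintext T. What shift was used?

15

The most frequent ciphertext letter is I (appears 4 times).
I is position 8; T is position 19.
Shift = -11≡15.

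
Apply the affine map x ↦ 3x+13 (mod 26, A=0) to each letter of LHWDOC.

UIBWDT

L(11): 3·11+13=46≡20 → U
H(7): 3·7+13=34≡8 → I
W(22): 3·22+13=79≡1 → B
D(3): 3·3+13=22 → W
O(14): 3·14+13=55≡3 → D
C(2): 3·2+13=19 → T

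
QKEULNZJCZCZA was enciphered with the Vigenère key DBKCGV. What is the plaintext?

Repeat the key across the ciphertext: DBKCGVDBKCGVD
Q(16)−D(3): 13 → N
K(10)−B(1): 9 → J
E(4)−K(10): -6≡20 → U
U(20)−C(2): 18 → S
L(11)−G(6): 5 → F
N(13)−V(21): -8≡18 → S
Z(25)−D(3): 22 → W
J(9)−B(1): 8 → I
C(2)−K(10): -8≡18 → S
Z(25)−C(2): 23 → X
C(2)−G(6): -4≡22 → W
Z(25)−V(21): 4 → E
A(0)−D(3): -3≡23 → X

NJUSFSWISXWEX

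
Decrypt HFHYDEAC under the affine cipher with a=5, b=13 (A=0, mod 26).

The inverse of 5 mod 26 is 21, since 5·21=105≡1. Apply D(y)=21·(y−13) mod 26:
H(7): 21·(7−13)=-126≡4 → E
F(5): 21·(5−13)=-168≡14 → O
H(7): 21·(7−13)=-126≡4 → E
Y(24): 21·(24−13)=231≡23 → X
D(3): 21·(3−13)=-210≡24 → Y
E(4): 21·(4−13)=-189≡19 → T
A(0): 21·(0−13)=-273≡13 → N
C(2): 21·(2−13)=-231≡3 → D

EOEXYTND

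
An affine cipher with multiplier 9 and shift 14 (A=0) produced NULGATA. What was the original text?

XSRCKPK

The inverse of 9 mod 26 is 3, since 9·3=27≡1. Apply D(y)=3·(y−14) mod 26:
N(13): 3·(13−14)=-3≡23 → X
U(20): 3·(20−14)=18 → S
L(11): 3·(11−14)=-9≡17 → R
G(6): 3·(6−14)=-24≡2 → C
A(0): 3·(0−14)=-42≡10 → K
T(19): 3·(19−14)=15 → P
A(0): 3·(0−14)=-42≡10 → K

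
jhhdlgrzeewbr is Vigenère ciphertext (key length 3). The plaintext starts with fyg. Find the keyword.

Subtract each crib letter from the matching ciphertext letter (mod 26):
j(9)−f(5)=4 → e
h(7)−y(24)=-17≡9 → j
h(7)−g(6)=1 → b

ejb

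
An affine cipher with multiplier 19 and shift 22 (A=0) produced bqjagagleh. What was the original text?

The inverse of 19 mod 26 is 11, since 19·11=209≡1. Apply D(y)=11·(y−22) mod 26:
b(1): 11·(1−22)=-231≡3 → d
q(16): 11·(16−22)=-66≡12 → m
j(9): 11·(9−22)=-143≡13 → n
a(0): 11·(0−22)=-242≡18 → s
g(6): 11·(6−22)=-176≡6 → g
a(0): 11·(0−22)=-242≡18 → s
g(6): 11·(6−22)=-176≡6 → g
l(11): 11·(11−22)=-121≡9 → j
e(4): 11·(4−22)=-198≡10 → k
h(7): 11·(7−22)=-165≡17 → r

dmnsgsgjkr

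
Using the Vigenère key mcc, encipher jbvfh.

vdxrj

Repeat the key across the message: mccmc
j(9)+m(12): 21 → v
b(1)+c(2): 3 → d
v(21)+c(2): 23 → x
f(5)+m(12): 17 → r
h(7)+c(2): 9 → j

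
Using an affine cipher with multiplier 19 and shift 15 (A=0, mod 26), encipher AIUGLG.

A(0): 19·0+15=15 → P
I(8): 19·8+15=167≡11 → L
U(20): 19·20+15=395≡5 → F
G(6): 19·6+15=129≡25 → Z
L(11): 19·11+15=224≡16 → Q
G(6): 19·6+15=129≡25 → Z

PLFZQZ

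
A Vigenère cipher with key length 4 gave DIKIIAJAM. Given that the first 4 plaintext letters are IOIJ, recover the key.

VUCZ

Subtract each crib letter from the matching ciphertext letter (mod 26):
D(3)−I(8)=-5≡21 → V
I(8)−O(14)=-6≡20 → U
K(10)−I(8)=2 → C
I(8)−J(9)=-1≡25 → Z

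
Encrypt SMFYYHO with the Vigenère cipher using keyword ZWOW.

Repeat the key across the message: ZWOWZWO
S(18)+Z(25): 43≡17 → R
M(12)+W(22): 34≡8 → I
F(5)+O(14): 19 → T
Y(24)+W(22): 46≡20 → U
Y(24)+Z(25): 49≡23 → X
H(7)+W(22): 29≡3 → D
O(14)+O(14): 28≡2 → C

RITUXDC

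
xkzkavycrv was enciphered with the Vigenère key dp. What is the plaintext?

uvwvxgvnog

Repeat the key across the ciphertext: dpdpdpdpdp
x(23)−d(3): 20 → u
k(10)−p(15): -5≡21 → v
z(25)−d(3): 22 → w
k(10)−p(15): -5≡21 → v
a(0)−d(3): -3≡23 → x
v(21)−p(15): 6 → g
y(24)−d(3): 21 → v
c(2)−p(15): -13≡13 → n
r(17)−d(3): 14 → o
v(21)−p(15): 6 → g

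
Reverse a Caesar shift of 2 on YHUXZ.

WFSVX

Y(24): 24−2=22 → W
H(7): 7−2=5 → F
U(20): 20−2=18 → S
X(23): 23−2=21 → V
Z(25): 25−2=23 → X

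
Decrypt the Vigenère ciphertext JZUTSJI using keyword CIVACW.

HRZTQNG

Repeat the key across the ciphertext: CIVACWC
J(9)−C(2): 7 → H
Z(25)−I(8): 17 → R
U(20)−V(21): -1≡25 → Z
T(19)−A(0): 19 → T
S(18)−C(2): 16 → Q
J(9)−W(22): -13≡13 → N
I(8)−C(2): 6 → G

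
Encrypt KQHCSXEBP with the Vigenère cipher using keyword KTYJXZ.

UJFLPWOUN

Repeat the key across the message: KTYJXZKTY
K(10)+K(10): 20 → U
Q(16)+T(19): 35≡9 → J
H(7)+Y(24): 31≡5 → F
C(2)+J(9): 11 → L
S(18)+X(23): 41≡15 → P
X(23)+Z(25): 48≡22 → W
E(4)+K(10): 14 → O
B(1)+T(19): 20 → U
P(15)+Y(24): 39≡13 → N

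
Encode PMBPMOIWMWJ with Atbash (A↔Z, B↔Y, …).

KNYKNLRDNDQ

P(15) → K(10)
M(12) → N(13)
B(1) → Y(24)
P(15) → K(10)
M(12) → N(13)
O(14) → L(11)
I(8) → R(17)
W(22) → D(3)
M(12) → N(13)
W(22) → D(3)
J(9) → Q(16)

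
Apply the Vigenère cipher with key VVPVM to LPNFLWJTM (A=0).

GKCAXREIH

Repeat the key across the message: VVPVMVVPV
L(11)+V(21): 32≡6 → G
P(15)+V(21): 36≡10 → K
N(13)+P(15): 28≡2 → C
F(5)+V(21): 26≡0 → A
L(11)+M(12): 23 → X
W(22)+V(21): 43≡17 → R
J(9)+V(21): 30≡4 → E
T(19)+P(15): 34≡8 → I
M(12)+V(21): 33≡7 → H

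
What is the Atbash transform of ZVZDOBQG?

AEAWLYJT

Z(25) → A(0)
V(21) → E(4)
Z(25) → A(0)
D(3) → W(22)
O(14) → L(11)
B(1) → Y(24)
Q(16) → J(9)
G(6) → T(19)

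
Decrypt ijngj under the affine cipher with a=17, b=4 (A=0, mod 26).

olzul

The inverse of 17 mod 26 is 23, since 17·23=391≡1. Apply D(y)=23·(y−4) mod 26:
i(8): 23·(8−4)=92≡14 → o
j(9): 23·(9−4)=115≡11 → l
n(13): 23·(13−4)=207≡25 → z
g(6): 23·(6−4)=46≡20 → u
j(9): 23·(9−4)=115≡11 → l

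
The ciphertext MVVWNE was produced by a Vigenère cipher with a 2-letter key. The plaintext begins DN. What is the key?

JI

Subtract each crib letter from the matching ciphertext letter (mod 26):
M(12)−D(3)=9 → J
V(21)−N(13)=8 → I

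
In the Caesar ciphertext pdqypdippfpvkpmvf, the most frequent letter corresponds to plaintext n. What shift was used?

2

The most frequent ciphertext letter is p (appears 6 times).
p is position 15; n is position 13.
Shift = 2.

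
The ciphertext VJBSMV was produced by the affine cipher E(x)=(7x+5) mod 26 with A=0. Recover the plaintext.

The inverse of 7 mod 26 is 15, since 7·15=105≡1. Apply D(y)=15·(y−5) mod 26:
V(21): 15·(21−5)=240≡6 → G
J(9): 15·(9−5)=60≡8 → I
B(1): 15·(1−5)=-60≡18 → S
S(18): 15·(18−5)=195≡13 → N
M(12): 15·(12−5)=105≡1 → B
V(21): 15·(21−5)=240≡6 → G

GISNBG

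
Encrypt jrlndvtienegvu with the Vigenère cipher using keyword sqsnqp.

Repeat the key across the message: sqsnqpsqsnqpsq
j(9)+s(18): 27≡1 → b
r(17)+q(16): 33≡7 → h
l(11)+s(18): 29≡3 → d
n(13)+n(13): 26≡0 → a
d(3)+q(16): 19 → t
v(21)+p(15): 36≡10 → k
t(19)+s(18): 37≡11 → l
i(8)+q(16): 24 → y
e(4)+s(18): 22 → w
n(13)+n(13): 26≡0 → a
e(4)+q(16): 20 → u
g(6)+p(15): 21 → v
v(21)+s(18): 39≡13 → n
u(20)+q(16): 36≡10 → k

bhdatklywauvnk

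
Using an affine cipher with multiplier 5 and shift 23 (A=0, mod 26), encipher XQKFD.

X(23): 5·23+23=138≡8 → I
Q(16): 5·16+23=103≡25 → Z
K(10): 5·10+23=73≡21 → V
F(5): 5·5+23=48≡22 → W
D(3): 5·3+23=38≡12 → M

IZVWM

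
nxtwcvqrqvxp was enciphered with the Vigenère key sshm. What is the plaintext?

vfmkkdjfydqd

Repeat the key across the ciphertext: sshmsshmsshm
n(13)−s(18): -5≡21 → v
x(23)−s(18): 5 → f
t(19)−h(7): 12 → m
w(22)−m(12): 10 → k
c(2)−s(18): -16≡10 → k
v(21)−s(18): 3 → d
q(16)−h(7): 9 → j
r(17)−m(12): 5 → f
q(16)−s(18): -2≡24 → y
v(21)−s(18): 3 → d
x(23)−h(7): 16 → q
p(15)−m(12): 3 → d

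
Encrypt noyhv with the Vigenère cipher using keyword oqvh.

betoj

Repeat the key across the message: oqvho
n(13)+o(14): 27≡1 → b
o(14)+q(16): 30≡4 → e
y(24)+v(21): 45≡19 → t
h(7)+h(7): 14 → o
v(21)+o(14): 35≡9 → j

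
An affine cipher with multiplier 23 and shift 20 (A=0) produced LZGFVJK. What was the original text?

The inverse of 23 mod 26 is 17, since 23·17=391≡1. Apply D(y)=17·(y−20) mod 26:
L(11): 17·(11−20)=-153≡3 → D
Z(25): 17·(25−20)=85≡7 → H
G(6): 17·(6−20)=-238≡22 → W
F(5): 17·(5−20)=-255≡5 → F
V(21): 17·(21−20)=17 → R
J(9): 17·(9−20)=-187≡21 → V
K(10): 17·(10−20)=-170≡12 → M

DHWFRVM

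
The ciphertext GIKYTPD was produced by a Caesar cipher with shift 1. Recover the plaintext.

FHJXSOC

G(6): 6−1=5 → F
I(8): 8−1=7 → H
K(10): 10−1=9 → J
Y(24): 24−1=23 → X
T(19): 19−1=18 → S
P(15): 15−1=14 → O
D(3): 3−1=2 → C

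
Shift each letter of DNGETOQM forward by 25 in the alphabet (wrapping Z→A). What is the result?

D(3): 3+25=28≡2 → C
N(13): 13+25=38≡12 → M
G(6): 6+25=31≡5 → F
E(4): 4+25=29≡3 → D
T(19): 19+25=44≡18 → S
O(14): 14+25=39≡13 → N
Q(16): 16+25=41≡15 → P
M(12): 12+25=37≡11 → L

CMFDSNPL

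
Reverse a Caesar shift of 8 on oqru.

gijm

o(14): 14−8=6 → g
q(16): 16−8=8 → i
r(17): 17−8=9 → j
u(20): 20−8=12 → m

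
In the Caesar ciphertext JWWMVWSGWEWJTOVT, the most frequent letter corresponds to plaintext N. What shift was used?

9

The most frequent ciphertext letter is W (appears 5 times).
W is position 22; N is position 13.
Shift = 9.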